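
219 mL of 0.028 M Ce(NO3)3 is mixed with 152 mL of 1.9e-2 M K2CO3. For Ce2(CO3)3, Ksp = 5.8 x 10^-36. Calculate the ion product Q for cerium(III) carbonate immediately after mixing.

Total volume = 219 + 152 = 371 mL.
[Ce^3+] = 2.8 × 10^-2 × (219/371) = 1.65 × 10^-2 M
[CO3^2-] = 1.9 x 10^-2 × (152/371) = 7.78 × 10^-3 M
Ce2(CO3)3(s) ⇌ 2 Ce^3+ + 3 CO3^2-, so Q = [Ce^3+]^2[CO3^2-]^3
Q = (1.65 × 10^-2)^2(7.78 × 10^-3)^3 = 1.3 × 10^-10
Q > Ksp, so Ce2(CO3)3 will precipitate.

Q ≈ 1.3 × 10^-10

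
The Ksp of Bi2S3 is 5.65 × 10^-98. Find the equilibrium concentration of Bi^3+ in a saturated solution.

Bi2S3(s) ⇌ 2 Bi^3+(aq) + 3 S^2-(aq)
Ksp = [Bi^3+]^2[S^2-]^3
If s mol/L of Bi2S3 dissolves, [Bi^3+] = 2s and [S^2-] = 3s.
So Ksp = (2s)^2 × (3s)^3 = 108s^5
s = (5.65 × 10^-98 / 108)^(1/5) = 1.392 x 10^-20 M
[Bi^3+] = 2s = 2.78 × 10^-20 M

2.78 × 10^-20 M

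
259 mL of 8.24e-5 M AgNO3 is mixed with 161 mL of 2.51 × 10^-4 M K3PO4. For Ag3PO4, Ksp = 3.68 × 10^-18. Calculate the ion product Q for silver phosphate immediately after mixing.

Total volume = 259 + 161 = 420 mL.
[Ag^+] = 8.24 × 10^-5 × (259/420) = 5.081 × 10^-5 M
[PO4^3-] = 2.51 × 10^-4 × (161/420) = 9.622 x 10^-5 M
Ag3PO4(s) ⇌ 3 Ag^+(aq) + PO4^3-(aq), so Q = [Ag^+]^3[PO4^3-]
Q = (5.081 x 10^-5)^3(9.622 × 10^-5) = 1.26 × 10^-17
Q > Ksp, so Ag3PO4 will precipitate.

Q = 1.26e-17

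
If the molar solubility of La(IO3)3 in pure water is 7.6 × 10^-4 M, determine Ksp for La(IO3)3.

La(IO3)3(s) ⇌ La^3+ + 3 IO3^-
With molar solubility s: [La^3+] = s, [IO3^-] = 3s.
Ksp = [La^3+][IO3^-]^3
Substituting: Ksp = s(3s)^3 = 27s^4
Ksp = 27 × (7.6 x 10^-4)^4 = 9.0 × 10^-12

9.0 × 10^-12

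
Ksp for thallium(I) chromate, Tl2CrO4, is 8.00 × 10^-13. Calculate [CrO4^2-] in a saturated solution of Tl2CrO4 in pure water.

[CrO4^2-] = 5.85e-5 M

Tl2CrO4(s) <=> 2 Tl^+(aq) + CrO4^2-(aq)
Ksp = [Tl^+]^2[CrO4^2-]
For each mole of Tl2CrO4 that dissolves: [Tl^+] = 2s, [CrO4^2-] = s.
Substituting: Ksp = (2s)^2s = 4s^3
s = (8.00 × 10^-13 / 4)^(1/3) = 5.848 × 10^-5 M
[CrO4^2-] = s = 5.85 x 10^-5 M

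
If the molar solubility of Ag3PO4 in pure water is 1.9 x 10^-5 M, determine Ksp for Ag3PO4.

Ksp ≈ 3.5e-18

Ag3PO4(s) <=> 3 Ag^+(aq) + PO4^3-(aq)
Let s = molar solubility. Then [Ag^+] = 3s and [PO4^3-] = s.
Ksp = [Ag^+]^3[PO4^3-]
Ksp = (3s)^3s = 27s^4
Ksp = 27 × (1.9 × 10^-5)^4 = 3.5 × 10^-18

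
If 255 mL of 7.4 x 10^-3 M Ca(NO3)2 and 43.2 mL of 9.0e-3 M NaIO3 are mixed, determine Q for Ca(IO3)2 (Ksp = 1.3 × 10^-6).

Total volume = 255 + 43.2 = 298.2 mL.
[Ca^2+] = 7.4 x 10^-3 × (255/298.2) = 6.33 x 10^-3 M
[IO3^-] = 9.0 × 10^-3 × (43.2/298.2) = 1.30 x 10^-3 M
Ca(IO3)2(s) ⇌ Ca^2+(aq) + 2 IO3^-(aq), so Q = [Ca^2+][IO3^-]^2
Q = (6.33 × 10^-3)(1.30 x 10^-3)^2 = 1.1 x 10^-8
Q < Ksp, so no precipitate of Ca(IO3)2 forms.

Q = 1.1 x 10^-8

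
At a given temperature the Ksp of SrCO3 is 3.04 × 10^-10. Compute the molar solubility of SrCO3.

s ≈ 1.74e-5 M

SrCO3(s) ⇌ Sr^2+ + CO3^2-
Ksp = [Sr^2+][CO3^2-]
For each mole of SrCO3 that dissolves: [Sr^2+] = s, [CO3^2-] = s.
Ksp = s^2
s = √(3.04 × 10^-10) = 1.74 × 10^-5 M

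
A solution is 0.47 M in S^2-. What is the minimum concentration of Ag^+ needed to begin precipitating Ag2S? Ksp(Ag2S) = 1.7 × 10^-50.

Ag2S(s) <=> 2 Ag^+(aq) + S^2-(aq)
Ksp = [Ag^+]^2[S^2-]
Precipitation begins when Q = Ksp. With [S^2-] = 0.47 M:
1.7 × 10^-50 = (0.47) × [Ag^+]^2
[Ag^+] = (1.7 × 10^-50 / 4.7 × 10^-1)^(1/2) = 1.9 × 10^-25 M

[Ag^+] ≈ 1.9e-25 M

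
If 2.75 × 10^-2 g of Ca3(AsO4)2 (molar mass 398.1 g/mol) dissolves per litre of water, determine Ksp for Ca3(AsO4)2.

Molar solubility s = (2.75 × 10^-2 g/L) / (398.1 g/mol) = 6.908 × 10^-5 M.
Ca3(AsO4)2(s) <=> 3 Ca^2+(aq) + 2 AsO4^3-(aq)
Let s = molar solubility. Then [Ca^2+] = 3s and [AsO4^3-] = 2s.
Ksp = [Ca^2+]^3[AsO4^3-]^2
So Ksp = (3s)^3 × (2s)^2 = 108s^5
With s = 6.908 × 10^-5: Ksp = 1.70 × 10^-19

Ksp = 1.70 × 10^-19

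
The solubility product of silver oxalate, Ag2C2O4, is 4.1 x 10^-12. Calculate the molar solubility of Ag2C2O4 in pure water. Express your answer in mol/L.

s ≈ 1.0e-4 M

Ag2C2O4(s) ⇌ 2 Ag^+(aq) + C2O4^2-(aq)
Ksp = [Ag^+]^2[C2O4^2-]
With molar solubility s: [Ag^+] = 2s, [C2O4^2-] = s.
Substituting: Ksp = (2s)^2s = 4s^3
s = (4.1 x 10^-12 / 4)^(1/3) = 1.0 × 10^-4 M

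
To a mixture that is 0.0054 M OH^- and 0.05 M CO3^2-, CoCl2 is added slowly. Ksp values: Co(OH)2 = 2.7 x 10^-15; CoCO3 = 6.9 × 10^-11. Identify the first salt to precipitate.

Co(OH)2

Each salt begins to precipitate when Q = Ksp, i.e. when [Co^2+] reaches its threshold.
For Co(OH)2: 2.7 x 10^-15 = (0.0054)^2 × [Co^2+]  ⇒  [Co^2+] = 9.3 x 10^-11 M.
For CoCO3: 6.9 × 10^-11 = 0.05 × [Co^2+]  ⇒  [Co^2+] = 1.4 x 10^-9 M.
The salt with the lower threshold [Co^2+] precipitates first: Co(OH)2.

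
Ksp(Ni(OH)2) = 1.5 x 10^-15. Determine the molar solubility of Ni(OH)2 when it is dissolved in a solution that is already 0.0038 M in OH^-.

Ni(OH)2(s) ⇌ Ni^2+ + 2 OH^-
Ksp = [Ni^2+][OH^-]^2
If s mol/L dissolves here, [Ni^2+] = s, [OH^-] = 0.0038 + 2s ≈ 0.0038 (Ksp is small, so little additional dissolves).
Ksp ≈ s × (0.0038)^2
s = 1.0 × 10^-10 M
Check: 2s = 2.1 × 10^-10 ≪ 0.0038, so the approximation is valid.

s ≈ 1.0 × 10^-10 M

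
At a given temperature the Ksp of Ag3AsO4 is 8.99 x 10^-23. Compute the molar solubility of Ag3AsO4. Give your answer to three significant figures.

Ag3AsO4(s) <=> 3 Ag^+(aq) + AsO4^3-(aq)
Ksp = [Ag^+]^3[AsO4^3-]
For each mole of Ag3AsO4 that dissolves: [Ag^+] = 3s, [AsO4^3-] = s.
Ksp = (3s)^3s = 27s^4
s^4 = 8.99 x 10^-23 / 27, so s = 1.35 × 10^-6 M

1.35 x 10^-6 M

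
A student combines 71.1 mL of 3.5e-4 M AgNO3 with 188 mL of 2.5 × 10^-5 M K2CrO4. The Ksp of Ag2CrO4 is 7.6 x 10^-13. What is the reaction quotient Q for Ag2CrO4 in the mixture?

Q ≈ 1.7 × 10^-13

Total volume = 71.1 + 188 = 259.1 mL.
[Ag^+] = 3.5 x 10^-4 × (71.1/259.1) = 9.60 x 10^-5 M
[CrO4^2-] = 2.5 x 10^-5 × (188/259.1) = 1.81 × 10^-5 M
Ag2CrO4(s) ⇌ 2 Ag^+(aq) + CrO4^2-(aq), so Q = [Ag^+]^2[CrO4^2-]
Q = (9.60 × 10^-5)^2(1.81 x 10^-5) = 1.7 x 10^-13
Q < Ksp, so no precipitate of Ag2CrO4 forms.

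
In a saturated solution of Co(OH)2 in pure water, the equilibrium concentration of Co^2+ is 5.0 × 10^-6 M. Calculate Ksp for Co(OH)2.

5.0 × 10^-16

Co(OH)2(s) ⇌ Co^2+(aq) + 2 OH^-(aq)
Stoichiometry gives [OH^-] = (2/1)[Co^2+] = 1.00 × 10^-5 M.
Ksp = [Co^2+][OH^-]^2
Ksp = 5.0 × 10^-6 × (1.00 x 10^-5)^2 = 5.0 × 10^-16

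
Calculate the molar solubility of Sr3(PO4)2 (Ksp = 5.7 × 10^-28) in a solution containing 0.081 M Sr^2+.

Sr3(PO4)2(s) <=> 3 Sr^2+ + 2 PO4^3-
Ksp = [Sr^2+]^3[PO4^3-]^2
Let s be the molar solubility in this solution. [Sr^2+] = 0.081 + 3s ≈ 0.081, [PO4^3-] = 2s (Ksp is small, so little additional dissolves).
Ksp ≈ (0.081)^3 × (2s)^2
s = 5.2 × 10^-13 M
Check: 3s = 1.6 × 10^-12 ≪ 0.081, so the approximation is valid.

s = 5.2e-13 M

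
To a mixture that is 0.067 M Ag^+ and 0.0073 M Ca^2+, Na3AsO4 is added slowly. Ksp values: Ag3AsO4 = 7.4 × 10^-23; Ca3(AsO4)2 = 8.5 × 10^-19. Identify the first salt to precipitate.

Ag3AsO4

Each salt begins to precipitate when Q = Ksp, i.e. when [AsO4^3-] reaches its threshold.
For Ag3AsO4: 7.4 × 10^-23 = (0.067)^3 × [AsO4^3-]  ⇒  [AsO4^3-] = 2.5 × 10^-19 M.
For Ca3(AsO4)2: 8.5 × 10^-19 = (0.0073)^3 × [AsO4^3-]^2  ⇒  [AsO4^3-] = 1.5 × 10^-6 M.
The salt with the lower threshold [AsO4^3-] precipitates first: Ag3AsO4.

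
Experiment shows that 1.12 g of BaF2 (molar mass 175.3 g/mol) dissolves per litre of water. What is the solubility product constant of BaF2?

Molar solubility s = (1.12 g/L) / (175.3 g/mol) = 6.389 × 10^-3 M.
BaF2(s) <=> Ba^2+(aq) + 2 F^-(aq)
For each mole of BaF2 that dissolves: [Ba^2+] = s, [F^-] = 2s.
Ksp = [Ba^2+][F^-]^2
Ksp = s(2s)^2 = 4s^3
With s = 6.389 x 10^-3: Ksp = 1.04 × 10^-6

1.04 x 10^-6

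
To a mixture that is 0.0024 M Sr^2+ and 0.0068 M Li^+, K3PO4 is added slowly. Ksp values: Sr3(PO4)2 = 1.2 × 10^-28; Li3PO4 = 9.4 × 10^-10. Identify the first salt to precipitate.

Each salt begins to precipitate when Q = Ksp, i.e. when [PO4^3-] reaches its threshold.
For Sr3(PO4)2: 1.2 × 10^-28 = (0.0024)^3 × [PO4^3-]^2  ⇒  [PO4^3-] = 9.3 × 10^-11 M.
For Li3PO4: 9.4 × 10^-10 = (0.0068)^3 × [PO4^3-]  ⇒  [PO4^3-] = 3.0 × 10^-3 M.
The salt with the lower threshold [PO4^3-] precipitates first: Sr3(PO4)2.

Sr3(PO4)2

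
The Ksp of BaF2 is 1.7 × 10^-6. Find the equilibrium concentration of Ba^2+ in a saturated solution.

BaF2(s) ⇌ Ba^2+ + 2 F^-
Ksp = [Ba^2+][F^-]^2
With molar solubility s: [Ba^2+] = s, [F^-] = 2s.
Substituting: Ksp = s(2s)^2 = 4s^3
s^3 = 1.7 × 10^-6 / 4, so s = 7.52 × 10^-3 M
[Ba^2+] = s = 7.5 × 10^-3 M

[Ba^2+] = 7.5 x 10^-3 M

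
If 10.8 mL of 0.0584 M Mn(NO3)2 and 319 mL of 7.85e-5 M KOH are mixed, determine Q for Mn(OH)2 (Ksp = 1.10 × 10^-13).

Q ≈ 1.10 × 10^-11

Total volume = 10.8 + 319 = 329.8 mL.
[Mn^2+] = 5.84 × 10^-2 × (10.8/329.8) = 1.912 x 10^-3 M
[OH^-] = 7.85 x 10^-5 × (319/329.8) = 7.593 × 10^-5 M
Mn(OH)2(s) ⇌ Mn^2+(aq) + 2 OH^-(aq), so Q = [Mn^2+][OH^-]^2
Q = (1.912 × 10^-3)(7.593 x 10^-5)^2 = 1.10 × 10^-11
Q > Ksp, so Mn(OH)2 will precipitate.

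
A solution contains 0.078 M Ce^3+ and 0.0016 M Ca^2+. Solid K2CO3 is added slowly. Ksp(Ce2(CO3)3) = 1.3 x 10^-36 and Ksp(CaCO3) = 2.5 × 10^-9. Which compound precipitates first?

Ce2(CO3)3

Each salt begins to precipitate when Q = Ksp, i.e. when [CO3^2-] reaches its threshold.
For Ce2(CO3)3: 1.3 x 10^-36 = (0.078)^2 × [CO3^2-]^3  ⇒  [CO3^2-] = 6.0 × 10^-12 M.
For CaCO3: 2.5 × 10^-9 = 0.0016 × [CO3^2-]  ⇒  [CO3^2-] = 1.6 × 10^-6 M.
The salt with the lower threshold [CO3^2-] precipitates first: Ce2(CO3)3.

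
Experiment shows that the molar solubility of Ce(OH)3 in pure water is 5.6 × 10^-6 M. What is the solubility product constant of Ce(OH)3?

2.7 × 10^-20

Ce(OH)3(s) <=> Ce^3+(aq) + 3 OH^-(aq)
If s mol/L of Ce(OH)3 dissolves, [Ce^3+] = s and [OH^-] = 3s.
Ksp = [Ce^3+][OH^-]^3
So Ksp = s × (3s)^3 = 27s^4
Ksp = 27 × (5.6 × 10^-6)^4 = 2.7 x 10^-20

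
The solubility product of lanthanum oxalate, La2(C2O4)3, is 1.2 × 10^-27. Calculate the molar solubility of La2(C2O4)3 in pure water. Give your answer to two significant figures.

s = 1.6 × 10^-6 M

La2(C2O4)3(s) <=> 2 La^3+ + 3 C2O4^2-
Ksp = [La^3+]^2[C2O4^2-]^3
Let s = molar solubility. Then [La^3+] = 2s and [C2O4^2-] = 3s.
Substituting: Ksp = (2s)^2(3s)^3 = 108s^5
s^5 = 1.2 × 10^-27 / 108, so s = 1.6 × 10^-6 M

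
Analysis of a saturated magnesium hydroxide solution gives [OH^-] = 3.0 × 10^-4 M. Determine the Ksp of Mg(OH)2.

Ksp ≈ 1.4 × 10^-11

Mg(OH)2(s) ⇌ Mg^2+ + 2 OH^-
Stoichiometry gives [Mg^2+] = (1/2)[OH^-] = 1.50 x 10^-4 M.
Ksp = [Mg^2+][OH^-]^2
Ksp = 1.50 × 10^-4 × (3.0 × 10^-4)^2 = 1.4 × 10^-11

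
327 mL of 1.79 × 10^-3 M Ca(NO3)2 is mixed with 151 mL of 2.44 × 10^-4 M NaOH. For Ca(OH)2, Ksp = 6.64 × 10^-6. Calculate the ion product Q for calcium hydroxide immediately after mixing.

7.28e-12

Total volume = 327 + 151 = 478 mL.
[Ca^2+] = 1.79 × 10^-3 × (327/478) = 1.225 x 10^-3 M
[OH^-] = 2.44 x 10^-4 × (151/478) = 7.708 × 10^-5 M
Ca(OH)2(s) ⇌ Ca^2+ + 2 OH^-, so Q = [Ca^2+][OH^-]^2
Q = (1.225 × 10^-3)(7.708 × 10^-5)^2 = 7.28 × 10^-12
Q < Ksp, so no precipitate of Ca(OH)2 forms.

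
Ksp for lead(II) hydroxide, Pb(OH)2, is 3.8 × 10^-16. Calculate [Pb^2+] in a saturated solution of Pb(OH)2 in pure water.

Pb(OH)2(s) ⇌ Pb^2+ + 2 OH^-
Ksp = [Pb^2+][OH^-]^2
With molar solubility s: [Pb^2+] = s, [OH^-] = 2s.
So Ksp = s × (2s)^2 = 4s^3
s^3 = 3.8 × 10^-16 / 4, so s = 4.56 x 10^-6 M
[Pb^2+] = s = 4.6 x 10^-6 M

[Pb^2+] ≈ 4.6 × 10^-6 M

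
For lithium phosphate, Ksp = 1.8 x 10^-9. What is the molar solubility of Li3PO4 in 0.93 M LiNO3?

2.2e-9 M

Li3PO4(s) ⇌ 3 Li^+ + PO4^3-
Ksp = [Li^+]^3[PO4^3-]
Let s be the molar solubility in this solution. [Li^+] = 0.93 + 3s ≈ 0.93, [PO4^3-] = s (Ksp is small, so little additional dissolves).
Ksp ≈ (0.93)^3 × s
s = 2.2 x 10^-9 M
Check: 3s = 6.7 × 10^-9 ≪ 0.93, so the approximation is valid.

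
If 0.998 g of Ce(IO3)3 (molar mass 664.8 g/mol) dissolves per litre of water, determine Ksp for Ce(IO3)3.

Molar solubility s = (9.98 × 10^-1 g/L) / (664.8 g/mol) = 1.501 × 10^-3 M.
Ce(IO3)3(s) <=> Ce^3+ + 3 IO3^-
If s mol/L of Ce(IO3)3 dissolves, [Ce^3+] = s and [IO3^-] = 3s.
Ksp = [Ce^3+][IO3^-]^3
So Ksp = s × (3s)^3 = 27s^4
Ksp = 27 × (1.501 × 10^-3)^4 = 1.37 × 10^-10

Ksp ≈ 1.37 × 10^-10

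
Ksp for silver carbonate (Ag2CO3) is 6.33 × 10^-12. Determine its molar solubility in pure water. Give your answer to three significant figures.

s ≈ 1.17e-4 M

Ag2CO3(s) ⇌ 2 Ag^+(aq) + CO3^2-(aq)
Ksp = [Ag^+]^2[CO3^2-]
Let s = molar solubility. Then [Ag^+] = 2s and [CO3^2-] = s.
Substituting: Ksp = (2s)^2s = 4s^3
s = (6.33 × 10^-12 / 4)^(1/3) = 1.17 x 10^-4 M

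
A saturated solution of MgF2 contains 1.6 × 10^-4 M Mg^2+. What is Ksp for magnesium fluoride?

Ksp ≈ 1.6 × 10^-11

MgF2(s) <=> Mg^2+(aq) + 2 F^-(aq)
Stoichiometry gives [F^-] = (2/1)[Mg^2+] = 3.20 × 10^-4 M.
Ksp = [Mg^2+][F^-]^2
Ksp = 1.6 × 10^-4 × (3.20 × 10^-4)^2 = 1.6 × 10^-11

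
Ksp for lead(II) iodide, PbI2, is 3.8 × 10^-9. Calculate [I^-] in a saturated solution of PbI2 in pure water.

[I^-] ≈ 2.0 x 10^-3 M

PbI2(s) ⇌ Pb^2+(aq) + 2 I^-(aq)
Ksp = [Pb^2+][I^-]^2
If s mol/L of PbI2 dissolves, [Pb^2+] = s and [I^-] = 2s.
Ksp = s(2s)^2 = 4s^3
Solving, s = (3.8 × 10^-9/4)^(1/3) = 9.83 × 10^-4 M
[I^-] = 2s = 2.0 × 10^-3 M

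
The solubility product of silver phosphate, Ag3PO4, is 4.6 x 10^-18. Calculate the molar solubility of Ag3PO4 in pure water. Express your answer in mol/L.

Ag3PO4(s) ⇌ 3 Ag^+ + PO4^3-
Ksp = [Ag^+]^3[PO4^3-]
For each mole of Ag3PO4 that dissolves: [Ag^+] = 3s, [PO4^3-] = s.
Substituting: Ksp = (3s)^3s = 27s^4
s^4 = 4.6 x 10^-18 / 27, so s = 2.0 × 10^-5 M

s ≈ 2.0 × 10^-5 M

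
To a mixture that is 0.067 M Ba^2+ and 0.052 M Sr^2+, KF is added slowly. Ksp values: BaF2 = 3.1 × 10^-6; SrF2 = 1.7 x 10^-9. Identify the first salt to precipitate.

SrF2

Precipitation of each salt starts when its ion product equals its Ksp.
For BaF2: 3.1 × 10^-6 = 0.067 × [F^-]^2  ⇒  [F^-] = 6.8 × 10^-3 M.
For SrF2: 1.7 x 10^-9 = 0.052 × [F^-]^2  ⇒  [F^-] = 1.8 × 10^-4 M.
The salt with the lower threshold [F^-] precipitates first: SrF2.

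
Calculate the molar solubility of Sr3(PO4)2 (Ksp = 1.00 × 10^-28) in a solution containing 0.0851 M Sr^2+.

Sr3(PO4)2(s) ⇌ 3 Sr^2+(aq) + 2 PO4^3-(aq)
Ksp = [Sr^2+]^3[PO4^3-]^2
Let s = moles of Sr3(PO4)2 that dissolve per litre. [Sr^2+] = 0.0851 + 3s ≈ 0.0851, [PO4^3-] = 2s (Ksp is small, so little additional dissolves).
Ksp ≈ (0.0851)^3 × (2s)^2
s = 2.01 x 10^-13 M
Check: 3s = 6.0 × 10^-13 ≪ 0.0851, so the approximation is valid.

2.01 × 10^-13 M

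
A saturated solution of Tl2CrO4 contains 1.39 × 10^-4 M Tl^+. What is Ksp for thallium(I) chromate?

Ksp = 1.34e-12

Tl2CrO4(s) ⇌ 2 Tl^+(aq) + CrO4^2-(aq)
Stoichiometry gives [CrO4^2-] = (1/2)[Tl^+] = 6.950 x 10^-5 M.
Ksp = [Tl^+]^2[CrO4^2-]
Ksp = (1.39 x 10^-4)^2 × 6.950 × 10^-5 = 1.34 x 10^-12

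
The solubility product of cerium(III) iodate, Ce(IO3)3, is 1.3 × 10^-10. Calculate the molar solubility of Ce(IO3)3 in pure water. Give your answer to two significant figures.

s ≈ 1.5e-3 M

Ce(IO3)3(s) ⇌ Ce^3+ + 3 IO3^-
Ksp = [Ce^3+][IO3^-]^3
For each mole of Ce(IO3)3 that dissolves: [Ce^3+] = s, [IO3^-] = 3s.
Substituting: Ksp = s(3s)^3 = 27s^4
s^4 = 1.3 × 10^-10 / 27, so s = 1.5 × 10^-3 M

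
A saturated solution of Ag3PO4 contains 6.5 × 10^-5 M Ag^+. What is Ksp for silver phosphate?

Ag3PO4(s) ⇌ 3 Ag^+(aq) + PO4^3-(aq)
Stoichiometry gives [PO4^3-] = (1/3)[Ag^+] = 2.17 × 10^-5 M.
Ksp = [Ag^+]^3[PO4^3-]
Ksp = (6.5 × 10^-5)^3 × 2.17 × 10^-5 = 6.0 × 10^-18

Ksp = 6.0e-18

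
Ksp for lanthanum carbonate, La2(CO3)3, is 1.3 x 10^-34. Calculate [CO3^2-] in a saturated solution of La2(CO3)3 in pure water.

[CO3^2-] = 2.0 × 10^-7 M

La2(CO3)3(s) ⇌ 2 La^3+ + 3 CO3^2-
Ksp = [La^3+]^2[CO3^2-]^3
For each mole of La2(CO3)3 that dissolves: [La^3+] = 2s, [CO3^2-] = 3s.
Substituting: Ksp = (2s)^2(3s)^3 = 108s^5
s = (1.3 x 10^-34 / 108)^(1/5) = 6.55 × 10^-8 M
[CO3^2-] = 3s = 2.0 x 10^-7 M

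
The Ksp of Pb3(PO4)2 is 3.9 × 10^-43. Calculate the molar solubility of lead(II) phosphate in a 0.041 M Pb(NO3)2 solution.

Pb3(PO4)2(s) ⇌ 3 Pb^2+(aq) + 2 PO4^3-(aq)
Ksp = [Pb^2+]^3[PO4^3-]^2
Let s be the molar solubility in this solution. [Pb^2+] = 0.041 + 3s ≈ 0.041, [PO4^3-] = 2s (since Pb^2+ from Pb(NO3)2 dominates).
Ksp ≈ (0.041)^3 × (2s)^2
s = 3.8 × 10^-20 M
Check: 3s = 1.1 x 10^-19 ≪ 0.041, so the approximation is valid.

3.8e-20 M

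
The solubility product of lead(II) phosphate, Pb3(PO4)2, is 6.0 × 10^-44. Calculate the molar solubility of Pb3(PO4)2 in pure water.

s ≈ 8.9 x 10^-10 M

Pb3(PO4)2(s) ⇌ 3 Pb^2+ + 2 PO4^3-
Ksp = [Pb^2+]^3[PO4^3-]^2
For each mole of Pb3(PO4)2 that dissolves: [Pb^2+] = 3s, [PO4^3-] = 2s.
So Ksp = (3s)^3 × (2s)^2 = 108s^5
Solving, s = (6.0 × 10^-44/108)^(1/5) = 8.9 × 10^-10 M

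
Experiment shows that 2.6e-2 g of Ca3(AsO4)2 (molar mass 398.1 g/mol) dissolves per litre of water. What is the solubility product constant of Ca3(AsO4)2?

Molar solubility s = (2.6 x 10^-2 g/L) / (398.1 g/mol) = 6.53 x 10^-5 M.
Ca3(AsO4)2(s) ⇌ 3 Ca^2+(aq) + 2 AsO4^3-(aq)
If s mol/L of Ca3(AsO4)2 dissolves, [Ca^2+] = 3s and [AsO4^3-] = 2s.
Ksp = [Ca^2+]^3[AsO4^3-]^2
So Ksp = (3s)^3 × (2s)^2 = 108s^5
Ksp = 108 × (6.53 × 10^-5)^5 = 1.3 × 10^-19

1.3e-19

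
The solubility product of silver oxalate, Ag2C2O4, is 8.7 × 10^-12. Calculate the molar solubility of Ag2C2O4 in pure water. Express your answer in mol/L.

1.3 × 10^-4 M

Ag2C2O4(s) ⇌ 2 Ag^+(aq) + C2O4^2-(aq)
Ksp = [Ag^+]^2[C2O4^2-]
If s mol/L of Ag2C2O4 dissolves, [Ag^+] = 2s and [C2O4^2-] = s.
Substituting: Ksp = (2s)^2s = 4s^3
Solving, s = (8.7 × 10^-12/4)^(1/3) = 1.3 x 10^-4 M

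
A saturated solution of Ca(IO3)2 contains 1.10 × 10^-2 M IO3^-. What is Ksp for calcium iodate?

Ca(IO3)2(s) ⇌ Ca^2+ + 2 IO3^-
Stoichiometry gives [Ca^2+] = (1/2)[IO3^-] = 5.500 x 10^-3 M.
Ksp = [Ca^2+][IO3^-]^2
Ksp = 5.500 x 10^-3 × (1.10 × 10^-2)^2 = 6.66 x 10^-7

Ksp ≈ 6.66 × 10^-7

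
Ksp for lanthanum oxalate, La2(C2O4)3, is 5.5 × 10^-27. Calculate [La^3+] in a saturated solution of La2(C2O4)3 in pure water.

[La^3+] = 4.4 x 10^-6 M

La2(C2O4)3(s) ⇌ 2 La^3+(aq) + 3 C2O4^2-(aq)
Ksp = [La^3+]^2[C2O4^2-]^3
For each mole of La2(C2O4)3 that dissolves: [La^3+] = 2s, [C2O4^2-] = 3s.
So Ksp = (2s)^2 × (3s)^3 = 108s^5
s^5 = 5.5 × 10^-27 / 108, so s = 2.19 × 10^-6 M
[La^3+] = 2s = 4.4 x 10^-6 M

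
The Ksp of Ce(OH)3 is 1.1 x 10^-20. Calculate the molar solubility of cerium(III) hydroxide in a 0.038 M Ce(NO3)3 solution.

2.2 x 10^-7 M

Ce(OH)3(s) ⇌ Ce^3+ + 3 OH^-
Ksp = [Ce^3+][OH^-]^3
Let s be the molar solubility in this solution. [Ce^3+] = 0.038 + s ≈ 0.038, [OH^-] = 3s (since Ce^3+ from Ce(NO3)3 dominates).
Ksp ≈ 0.038 × (3s)^3
s = 2.2 x 10^-7 M
Check: s = 2.2 x 10^-7 ≪ 0.038, so the approximation is valid.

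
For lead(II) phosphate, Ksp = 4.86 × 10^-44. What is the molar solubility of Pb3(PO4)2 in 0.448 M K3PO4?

2.08e-15 M

Pb3(PO4)2(s) ⇌ 3 Pb^2+(aq) + 2 PO4^3-(aq)
Ksp = [Pb^2+]^3[PO4^3-]^2
If s mol/L dissolves here, [Pb^2+] = 3s, [PO4^3-] = 0.448 + 2s ≈ 0.448 (Ksp is small, so little additional dissolves).
Ksp ≈ (3s)^3 × (0.448)^2
s = 2.08 × 10^-15 M
Check: 2s = 4.2 × 10^-15 ≪ 0.448, so the approximation is valid.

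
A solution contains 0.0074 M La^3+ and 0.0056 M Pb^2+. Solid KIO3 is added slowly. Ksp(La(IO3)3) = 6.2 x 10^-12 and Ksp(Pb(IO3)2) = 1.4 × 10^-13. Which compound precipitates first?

Pb(IO3)2

Each salt begins to precipitate when Q = Ksp, i.e. when [IO3^-] reaches its threshold.
For La(IO3)3: 6.2 x 10^-12 = 0.0074 × [IO3^-]^3  ⇒  [IO3^-] = 9.4 × 10^-4 M.
For Pb(IO3)2: 1.4 × 10^-13 = 0.0056 × [IO3^-]^2  ⇒  [IO3^-] = 5.0 × 10^-6 M.
The salt with the lower threshold [IO3^-] precipitates first: Pb(IO3)2.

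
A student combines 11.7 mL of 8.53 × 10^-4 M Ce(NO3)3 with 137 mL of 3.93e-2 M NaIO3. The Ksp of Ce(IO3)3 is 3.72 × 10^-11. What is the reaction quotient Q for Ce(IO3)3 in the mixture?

3.19 × 10^-9

Total volume = 11.7 + 137 = 148.7 mL.
[Ce^3+] = 8.53 × 10^-4 × (11.7/148.7) = 6.712 × 10^-5 M
[IO3^-] = 3.93 × 10^-2 × (137/148.7) = 3.621 × 10^-2 M
Ce(IO3)3(s) ⇌ Ce^3+(aq) + 3 IO3^-(aq), so Q = [Ce^3+][IO3^-]^3
Q = (6.712 × 10^-5)(3.621 × 10^-2)^3 = 3.19 × 10^-9
Q > Ksp, so Ce(IO3)3 will precipitate.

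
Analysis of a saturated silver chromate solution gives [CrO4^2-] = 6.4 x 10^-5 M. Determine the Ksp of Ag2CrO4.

Ksp = 1.0 × 10^-12

Ag2CrO4(s) ⇌ 2 Ag^+ + CrO4^2-
Stoichiometry gives [Ag^+] = (2/1)[CrO4^2-] = 1.28 x 10^-4 M.
Ksp = [Ag^+]^2[CrO4^2-]
Ksp = (1.28 × 10^-4)^2 × 6.4 × 10^-5 = 1.0 × 10^-12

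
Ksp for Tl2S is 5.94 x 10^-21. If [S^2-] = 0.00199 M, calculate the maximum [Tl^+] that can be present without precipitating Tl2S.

1.73 x 10^-9 M

Tl2S(s) ⇌ 2 Tl^+ + S^2-
Ksp = [Tl^+]^2[S^2-]
Precipitation begins when Q = Ksp. With [S^2-] = 0.00199 M:
5.94 x 10^-21 = (0.00199) × [Tl^+]^2
[Tl^+] = (5.94 x 10^-21 / 1.99 × 10^-3)^(1/2) = 1.73 × 10^-9 M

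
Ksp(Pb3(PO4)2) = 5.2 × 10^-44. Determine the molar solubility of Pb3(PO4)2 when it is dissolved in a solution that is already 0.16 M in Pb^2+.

Pb3(PO4)2(s) <=> 3 Pb^2+ + 2 PO4^3-
Ksp = [Pb^2+]^3[PO4^3-]^2
If s mol/L dissolves here, [Pb^2+] = 0.16 + 3s ≈ 0.16, [PO4^3-] = 2s (Ksp is small, so little additional dissolves).
Ksp ≈ (0.16)^3 × (2s)^2
s = 1.8 x 10^-21 M
Check: 3s = 5.3 × 10^-21 ≪ 0.16, so the approximation is valid.

1.8e-21 M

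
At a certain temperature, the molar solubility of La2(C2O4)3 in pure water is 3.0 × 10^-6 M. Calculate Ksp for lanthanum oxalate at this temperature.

Ksp = 2.6 × 10^-26

La2(C2O4)3(s) ⇌ 2 La^3+ + 3 C2O4^2-
For each mole of La2(C2O4)3 that dissolves: [La^3+] = 2s, [C2O4^2-] = 3s.
Ksp = [La^3+]^2[C2O4^2-]^3
Ksp = (2s)^2(3s)^3 = 108s^5
With s = 3.0 × 10^-6: Ksp = 2.6 × 10^-26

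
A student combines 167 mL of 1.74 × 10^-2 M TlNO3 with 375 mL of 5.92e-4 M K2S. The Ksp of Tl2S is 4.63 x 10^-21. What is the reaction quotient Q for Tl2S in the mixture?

1.18 x 10^-8

Total volume = 167 + 375 = 542 mL.
[Tl^+] = 1.74 × 10^-2 × (167/542) = 5.361 × 10^-3 M
[S^2-] = 5.92 x 10^-4 × (375/542) = 4.096 × 10^-4 M
Tl2S(s) <=> 2 Tl^+ + S^2-, so Q = [Tl^+]^2[S^2-]
Q = (5.361 x 10^-3)^2(4.096 × 10^-4) = 1.18 × 10^-8
Q > Ksp, so Tl2S will precipitate.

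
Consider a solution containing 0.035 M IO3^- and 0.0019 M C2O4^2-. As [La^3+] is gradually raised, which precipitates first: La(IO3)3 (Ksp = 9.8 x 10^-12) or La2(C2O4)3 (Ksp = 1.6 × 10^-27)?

Each salt begins to precipitate when Q = Ksp, i.e. when [La^3+] reaches its threshold.
For La(IO3)3: 9.8 x 10^-12 = (0.035)^3 × [La^3+]  ⇒  [La^3+] = 2.3 × 10^-7 M.
For La2(C2O4)3: 1.6 × 10^-27 = (0.0019)^3 × [La^3+]^2  ⇒  [La^3+] = 4.8 x 10^-10 M.
The salt with the lower threshold [La^3+] precipitates first: La2(C2O4)3.

La2(C2O4)3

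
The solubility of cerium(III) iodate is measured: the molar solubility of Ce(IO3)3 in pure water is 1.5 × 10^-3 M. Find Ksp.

Ce(IO3)3(s) ⇌ Ce^3+ + 3 IO3^-
If s mol/L of Ce(IO3)3 dissolves, [Ce^3+] = s and [IO3^-] = 3s.
Ksp = [Ce^3+][IO3^-]^3
Ksp = s(3s)^3 = 27s^4
With s = 1.5 x 10^-3: Ksp = 1.4 x 10^-10

1.4e-10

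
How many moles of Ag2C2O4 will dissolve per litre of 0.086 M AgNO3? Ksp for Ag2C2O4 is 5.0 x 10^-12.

s = 6.8 × 10^-10 M

Ag2C2O4(s) <=> 2 Ag^+ + C2O4^2-
Ksp = [Ag^+]^2[C2O4^2-]
If s mol/L dissolves here, [Ag^+] = 0.086 + 2s ≈ 0.086, [C2O4^2-] = s (since Ag^+ from AgNO3 dominates).
Ksp ≈ (0.086)^2 × s
s = 6.8 × 10^-10 M
Check: 2s = 1.4 x 10^-9 ≪ 0.086, so the approximation is valid.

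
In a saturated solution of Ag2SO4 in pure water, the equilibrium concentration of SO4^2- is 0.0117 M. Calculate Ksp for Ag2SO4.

Ag2SO4(s) ⇌ 2 Ag^+ + SO4^2-
Stoichiometry gives [Ag^+] = (2/1)[SO4^2-] = 2.340 × 10^-2 M.
Ksp = [Ag^+]^2[SO4^2-]
Ksp = (2.340 × 10^-2)^2 × 1.17 × 10^-2 = 6.41 × 10^-6

Ksp ≈ 6.41 × 10^-6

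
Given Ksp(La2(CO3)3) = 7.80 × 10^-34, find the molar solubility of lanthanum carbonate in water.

9.37e-8 M

La2(CO3)3(s) <=> 2 La^3+(aq) + 3 CO3^2-(aq)
Ksp = [La^3+]^2[CO3^2-]^3
Let s = molar solubility. Then [La^3+] = 2s and [CO3^2-] = 3s.
Substituting: Ksp = (2s)^2(3s)^3 = 108s^5
s^5 = 7.80 × 10^-34 / 108, so s = 9.37 × 10^-8 M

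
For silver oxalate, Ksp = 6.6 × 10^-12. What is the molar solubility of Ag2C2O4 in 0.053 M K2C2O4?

Ag2C2O4(s) ⇌ 2 Ag^+(aq) + C2O4^2-(aq)
Ksp = [Ag^+]^2[C2O4^2-]
If s mol/L dissolves here, [Ag^+] = 2s, [C2O4^2-] = 0.053 + s ≈ 0.053 (Ksp is small, so little additional dissolves).
Ksp ≈ (2s)^2 × 0.053
s = 5.6 × 10^-6 M
Check: s = 5.6 × 10^-6 ≪ 0.053, so the approximation is valid.

5.6e-6 M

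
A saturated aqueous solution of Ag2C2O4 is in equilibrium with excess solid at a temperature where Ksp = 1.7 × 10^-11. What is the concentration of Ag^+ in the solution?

Ag2C2O4(s) ⇌ 2 Ag^+(aq) + C2O4^2-(aq)
Ksp = [Ag^+]^2[C2O4^2-]
With molar solubility s: [Ag^+] = 2s, [C2O4^2-] = s.
Ksp = (2s)^2s = 4s^3
s = (1.7 × 10^-11 / 4)^(1/3) = 1.62 × 10^-4 M
[Ag^+] = 2s = 3.2 × 10^-4 M

3.2e-4 M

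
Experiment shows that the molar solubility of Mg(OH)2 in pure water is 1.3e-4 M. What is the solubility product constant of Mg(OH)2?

Ksp ≈ 8.8 × 10^-12

Mg(OH)2(s) ⇌ Mg^2+ + 2 OH^-
For each mole of Mg(OH)2 that dissolves: [Mg^2+] = s, [OH^-] = 2s.
Ksp = [Mg^2+][OH^-]^2
So Ksp = s × (2s)^2 = 4s^3
With s = 1.3 × 10^-4: Ksp = 8.8 × 10^-12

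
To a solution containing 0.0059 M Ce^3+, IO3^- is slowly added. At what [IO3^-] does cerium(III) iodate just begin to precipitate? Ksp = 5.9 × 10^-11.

Ce(IO3)3(s) ⇌ Ce^3+(aq) + 3 IO3^-(aq)
Ksp = [Ce^3+][IO3^-]^3
Precipitation begins when Q = Ksp. With [Ce^3+] = 0.0059 M:
5.9 × 10^-11 = (0.0059) × [IO3^-]^3
[IO3^-] = (5.9 × 10^-11 / 5.9 × 10^-3)^(1/3) = 2.2 × 10^-3 M

2.2e-3 M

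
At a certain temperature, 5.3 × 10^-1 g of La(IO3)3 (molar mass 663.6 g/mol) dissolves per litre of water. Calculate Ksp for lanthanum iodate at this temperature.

Molar solubility s = (5.3 × 10^-1 g/L) / (663.6 g/mol) = 7.99 x 10^-4 M.
La(IO3)3(s) ⇌ La^3+(aq) + 3 IO3^-(aq)
If s mol/L of La(IO3)3 dissolves, [La^3+] = s and [IO3^-] = 3s.
Ksp = [La^3+][IO3^-]^3
Ksp = s(3s)^3 = 27s^4
Ksp = 27 × (7.99 × 10^-4)^4 = 1.1 × 10^-11

Ksp ≈ 1.1 × 10^-11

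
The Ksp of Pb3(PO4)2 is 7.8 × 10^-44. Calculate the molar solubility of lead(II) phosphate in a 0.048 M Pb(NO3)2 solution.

1.3e-20 M

Pb3(PO4)2(s) ⇌ 3 Pb^2+ + 2 PO4^3-
Ksp = [Pb^2+]^3[PO4^3-]^2
Let s be the molar solubility in this solution. [Pb^2+] = 0.048 + 3s ≈ 0.048, [PO4^3-] = 2s (Ksp is small, so little additional dissolves).
Ksp ≈ (0.048)^3 × (2s)^2
s = 1.3 x 10^-20 M
Check: 3s = 4.0 × 10^-20 ≪ 0.048, so the approximation is valid.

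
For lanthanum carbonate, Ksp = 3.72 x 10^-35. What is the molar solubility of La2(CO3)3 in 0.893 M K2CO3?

s = 3.61 × 10^-18 M

La2(CO3)3(s) <=> 2 La^3+ + 3 CO3^2-
Ksp = [La^3+]^2[CO3^2-]^3
Let s be the molar solubility in this solution. [La^3+] = 2s, [CO3^2-] = 0.893 + 3s ≈ 0.893 (common-ion effect: CO3^2- is already 0.893 M).
Ksp ≈ (2s)^2 × (0.893)^3
s = 3.61 × 10^-18 M
Check: 3s = 1.1 x 10^-17 ≪ 0.893, so the approximation is valid.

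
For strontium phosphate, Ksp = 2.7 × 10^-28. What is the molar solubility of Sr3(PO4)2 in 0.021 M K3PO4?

Sr3(PO4)2(s) <=> 3 Sr^2+ + 2 PO4^3-
Ksp = [Sr^2+]^3[PO4^3-]^2
Let s = moles of Sr3(PO4)2 that dissolve per litre. [Sr^2+] = 3s, [PO4^3-] = 0.021 + 2s ≈ 0.021 (since PO4^3- from K3PO4 dominates).
Ksp ≈ (3s)^3 × (0.021)^2
s = 2.8 × 10^-9 M
Check: 2s = 5.7 × 10^-9 ≪ 0.021, so the approximation is valid.

s = 2.8 × 10^-9 M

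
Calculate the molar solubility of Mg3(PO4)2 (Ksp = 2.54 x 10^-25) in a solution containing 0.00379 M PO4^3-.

Mg3(PO4)2(s) ⇌ 3 Mg^2+ + 2 PO4^3-
Ksp = [Mg^2+]^3[PO4^3-]^2
Let s = moles of Mg3(PO4)2 that dissolve per litre. [Mg^2+] = 3s, [PO4^3-] = 0.00379 + 2s ≈ 0.00379 (common-ion effect: PO4^3- is already 0.00379 M).
Ksp ≈ (3s)^3 × (0.00379)^2
s = 8.68 x 10^-8 M
Check: 2s = 1.7 × 10^-7 ≪ 0.00379, so the approximation is valid.

s ≈ 8.68 × 10^-8 M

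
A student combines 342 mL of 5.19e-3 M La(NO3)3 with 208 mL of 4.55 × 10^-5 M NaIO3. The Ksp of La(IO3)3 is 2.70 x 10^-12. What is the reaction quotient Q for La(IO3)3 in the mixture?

1.64e-17

Total volume = 342 + 208 = 550 mL.
[La^3+] = 5.19 x 10^-3 × (342/550) = 3.227 × 10^-3 M
[IO3^-] = 4.55 × 10^-5 × (208/550) = 1.721 × 10^-5 M
La(IO3)3(s) <=> La^3+ + 3 IO3^-, so Q = [La^3+][IO3^-]^3
Q = (3.227 x 10^-3)(1.721 × 10^-5)^3 = 1.64 x 10^-17
Q < Ksp, so no precipitate of La(IO3)3 forms.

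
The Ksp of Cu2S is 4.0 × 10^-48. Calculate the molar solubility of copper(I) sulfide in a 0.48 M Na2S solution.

s ≈ 1.4 × 10^-24 M

Cu2S(s) ⇌ 2 Cu^+ + S^2-
Ksp = [Cu^+]^2[S^2-]
If s mol/L dissolves here, [Cu^+] = 2s, [S^2-] = 0.48 + s ≈ 0.48 (since S^2- from Na2S dominates).
Ksp ≈ (2s)^2 × 0.48
s = 1.4 × 10^-24 M
Check: s = 1.4 x 10^-24 ≪ 0.48, so the approximation is valid.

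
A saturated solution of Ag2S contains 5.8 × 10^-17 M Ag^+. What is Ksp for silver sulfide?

Ag2S(s) ⇌ 2 Ag^+(aq) + S^2-(aq)
Stoichiometry gives [S^2-] = (1/2)[Ag^+] = 2.90 × 10^-17 M.
Ksp = [Ag^+]^2[S^2-]
Ksp = (5.8 x 10^-17)^2 × 2.90 × 10^-17 = 9.8 x 10^-50

9.8 × 10^-50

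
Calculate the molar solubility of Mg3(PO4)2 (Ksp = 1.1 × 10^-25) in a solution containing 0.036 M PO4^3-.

1.5 x 10^-8 M

Mg3(PO4)2(s) ⇌ 3 Mg^2+ + 2 PO4^3-
Ksp = [Mg^2+]^3[PO4^3-]^2
Let s be the molar solubility in this solution. [Mg^2+] = 3s, [PO4^3-] = 0.036 + 2s ≈ 0.036 (since the PO4^3- already present dominates).
Ksp ≈ (3s)^3 × (0.036)^2
s = 1.5 x 10^-8 M
Check: 2s = 2.9 x 10^-8 ≪ 0.036, so the approximation is valid.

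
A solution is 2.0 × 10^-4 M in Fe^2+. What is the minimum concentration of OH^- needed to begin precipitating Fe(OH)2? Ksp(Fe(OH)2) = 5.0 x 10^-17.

5.0 × 10^-7 M

Fe(OH)2(s) ⇌ Fe^2+ + 2 OH^-
Ksp = [Fe^2+][OH^-]^2
Precipitation begins when Q = Ksp. With [Fe^2+] = 2.0 × 10^-4 M:
5.0 x 10^-17 = (2.0 × 10^-4) × [OH^-]^2
[OH^-] = (5.0 x 10^-17 / 2.0 x 10^-4)^(1/2) = 5.0 x 10^-7 M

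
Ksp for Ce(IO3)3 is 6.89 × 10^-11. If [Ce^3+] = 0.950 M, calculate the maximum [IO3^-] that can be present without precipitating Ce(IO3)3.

[IO3^-] ≈ 4.17 × 10^-4 M

Ce(IO3)3(s) ⇌ Ce^3+ + 3 IO3^-
Ksp = [Ce^3+][IO3^-]^3
Precipitation begins when Q = Ksp. With [Ce^3+] = 0.950 M:
6.89 × 10^-11 = (0.950) × [IO3^-]^3
[IO3^-] = (6.89 × 10^-11 / 9.50 × 10^-1)^(1/3) = 4.17 x 10^-4 M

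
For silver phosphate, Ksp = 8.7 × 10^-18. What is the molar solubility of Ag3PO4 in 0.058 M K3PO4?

Ag3PO4(s) ⇌ 3 Ag^+(aq) + PO4^3-(aq)
Ksp = [Ag^+]^3[PO4^3-]
If s mol/L dissolves here, [Ag^+] = 3s, [PO4^3-] = 0.058 + s ≈ 0.058 (since PO4^3- from K3PO4 dominates).
Ksp ≈ (3s)^3 × 0.058
s = 1.8 × 10^-6 M
Check: s = 1.8 x 10^-6 ≪ 0.058, so the approximation is valid.

s ≈ 1.8 x 10^-6 M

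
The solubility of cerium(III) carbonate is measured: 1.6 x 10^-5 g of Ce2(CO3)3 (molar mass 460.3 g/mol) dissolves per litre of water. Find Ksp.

Ksp = 5.5e-36

Molar solubility s = (1.6 × 10^-5 g/L) / (460.3 g/mol) = 3.48 × 10^-8 M.
Ce2(CO3)3(s) <=> 2 Ce^3+(aq) + 3 CO3^2-(aq)
Let s = molar solubility. Then [Ce^3+] = 2s and [CO3^2-] = 3s.
Ksp = [Ce^3+]^2[CO3^2-]^3
Substituting: Ksp = (2s)^2(3s)^3 = 108s^5
Ksp = 108 × (3.48 × 10^-8)^5 = 5.5 × 10^-36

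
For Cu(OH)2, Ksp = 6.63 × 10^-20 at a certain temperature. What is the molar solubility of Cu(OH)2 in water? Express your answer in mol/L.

s ≈ 2.55e-7 M

Cu(OH)2(s) ⇌ Cu^2+ + 2 OH^-
Ksp = [Cu^2+][OH^-]^2
Let s = molar solubility. Then [Cu^2+] = s and [OH^-] = 2s.
Ksp = s(2s)^2 = 4s^3
Solving, s = (6.63 × 10^-20/4)^(1/3) = 2.55 × 10^-7 M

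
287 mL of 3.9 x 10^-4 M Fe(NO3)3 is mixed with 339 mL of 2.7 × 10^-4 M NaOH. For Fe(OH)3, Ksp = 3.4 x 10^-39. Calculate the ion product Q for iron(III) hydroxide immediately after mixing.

Q ≈ 5.6 × 10^-16

Total volume = 287 + 339 = 626 mL.
[Fe^3+] = 3.9 × 10^-4 × (287/626) = 1.79 × 10^-4 M
[OH^-] = 2.7 x 10^-4 × (339/626) = 1.46 x 10^-4 M
Fe(OH)3(s) <=> Fe^3+ + 3 OH^-, so Q = [Fe^3+][OH^-]^3
Q = (1.79 × 10^-4)(1.46 x 10^-4)^3 = 5.6 x 10^-16
Q > Ksp, so Fe(OH)3 will precipitate.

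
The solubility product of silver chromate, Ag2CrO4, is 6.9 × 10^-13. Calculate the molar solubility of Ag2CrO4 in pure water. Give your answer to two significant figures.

Ag2CrO4(s) ⇌ 2 Ag^+(aq) + CrO4^2-(aq)
Ksp = [Ag^+]^2[CrO4^2-]
With molar solubility s: [Ag^+] = 2s, [CrO4^2-] = s.
Ksp = (2s)^2s = 4s^3
Solving, s = (6.9 × 10^-13/4)^(1/3) = 5.6 × 10^-5 M

s ≈ 5.6 × 10^-5 M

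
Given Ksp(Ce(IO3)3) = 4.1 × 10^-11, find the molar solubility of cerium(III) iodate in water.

Ce(IO3)3(s) ⇌ Ce^3+(aq) + 3 IO3^-(aq)
Ksp = [Ce^3+][IO3^-]^3
For each mole of Ce(IO3)3 that dissolves: [Ce^3+] = s, [IO3^-] = 3s.
Ksp = s(3s)^3 = 27s^4
s = (4.1 × 10^-11 / 27)^(1/4) = 1.1 × 10^-3 M

s ≈ 1.1e-3 M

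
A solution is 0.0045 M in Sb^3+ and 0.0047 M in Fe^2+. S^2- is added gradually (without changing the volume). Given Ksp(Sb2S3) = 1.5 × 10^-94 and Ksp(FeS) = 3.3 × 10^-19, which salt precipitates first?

Sb2S3

Precipitation of each salt starts when its ion product equals its Ksp.
For Sb2S3: 1.5 × 10^-94 = (0.0045)^2 × [S^2-]^3  ⇒  [S^2-] = 1.9 x 10^-30 M.
For FeS: 3.3 × 10^-19 = 0.0047 × [S^2-]  ⇒  [S^2-] = 7.0 x 10^-17 M.
The salt with the lower threshold [S^2-] precipitates first: Sb2S3.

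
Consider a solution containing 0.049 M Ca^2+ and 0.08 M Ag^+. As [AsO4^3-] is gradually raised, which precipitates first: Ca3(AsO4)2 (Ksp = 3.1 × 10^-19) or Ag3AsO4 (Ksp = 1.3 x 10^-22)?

Ag3AsO4

Precipitation of each salt starts when its ion product equals its Ksp.
For Ca3(AsO4)2: 3.1 × 10^-19 = (0.049)^3 × [AsO4^3-]^2  ⇒  [AsO4^3-] = 5.1 x 10^-8 M.
For Ag3AsO4: 1.3 x 10^-22 = (0.08)^3 × [AsO4^3-]  ⇒  [AsO4^3-] = 2.5 × 10^-19 M.
The salt with the lower threshold [AsO4^3-] precipitates first: Ag3AsO4.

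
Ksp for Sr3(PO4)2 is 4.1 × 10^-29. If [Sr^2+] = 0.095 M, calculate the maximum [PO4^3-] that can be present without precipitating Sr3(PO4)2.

Sr3(PO4)2(s) ⇌ 3 Sr^2+(aq) + 2 PO4^3-(aq)
Ksp = [Sr^2+]^3[PO4^3-]^2
Precipitation begins when Q = Ksp. With [Sr^2+] = 0.095 M:
4.1 × 10^-29 = (0.095)^3 × [PO4^3-]^2
[PO4^3-] = (4.1 × 10^-29 / 8.57 x 10^-4)^(1/2) = 2.2 × 10^-13 M

2.2 x 10^-13 M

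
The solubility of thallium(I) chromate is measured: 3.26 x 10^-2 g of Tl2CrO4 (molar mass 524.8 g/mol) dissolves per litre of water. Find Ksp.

Molar solubility s = (3.26 × 10^-2 g/L) / (524.8 g/mol) = 6.212 × 10^-5 M.
Tl2CrO4(s) <=> 2 Tl^+(aq) + CrO4^2-(aq)
Let s = molar solubility. Then [Tl^+] = 2s and [CrO4^2-] = s.
Ksp = [Tl^+]^2[CrO4^2-]
So Ksp = (2s)^2 × s = 4s^3
Ksp = 4 × (6.212 x 10^-5)^3 = 9.59 × 10^-13

9.59e-13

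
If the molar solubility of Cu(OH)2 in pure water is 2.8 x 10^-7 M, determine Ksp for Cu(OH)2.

Cu(OH)2(s) <=> Cu^2+ + 2 OH^-
With molar solubility s: [Cu^2+] = s, [OH^-] = 2s.
Ksp = [Cu^2+][OH^-]^2
Substituting: Ksp = s(2s)^2 = 4s^3
With s = 2.8 x 10^-7: Ksp = 8.8 x 10^-20

Ksp = 8.8e-20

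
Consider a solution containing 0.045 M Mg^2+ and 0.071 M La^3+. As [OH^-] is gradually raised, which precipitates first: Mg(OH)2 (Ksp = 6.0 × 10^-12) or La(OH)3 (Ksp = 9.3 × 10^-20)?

La(OH)3

Precipitation of each salt starts when its ion product equals its Ksp.
For Mg(OH)2: 6.0 × 10^-12 = 0.045 × [OH^-]^2  ⇒  [OH^-] = 1.2 × 10^-5 M.
For La(OH)3: 9.3 × 10^-20 = 0.071 × [OH^-]^3  ⇒  [OH^-] = 1.1 x 10^-6 M.
The salt with the lower threshold [OH^-] precipitates first: La(OH)3.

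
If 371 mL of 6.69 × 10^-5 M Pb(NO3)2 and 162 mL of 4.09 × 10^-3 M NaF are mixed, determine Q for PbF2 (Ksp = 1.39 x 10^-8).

Total volume = 371 + 162 = 533 mL.
[Pb^2+] = 6.69 × 10^-5 × (371/533) = 4.657 × 10^-5 M
[F^-] = 4.09 × 10^-3 × (162/533) = 1.243 x 10^-3 M
PbF2(s) ⇌ Pb^2+(aq) + 2 F^-(aq), so Q = [Pb^2+][F^-]^2
Q = (4.657 × 10^-5)(1.243 × 10^-3)^2 = 7.20 × 10^-11
Q < Ksp, so no precipitate of PbF2 forms.

7.20 × 10^-11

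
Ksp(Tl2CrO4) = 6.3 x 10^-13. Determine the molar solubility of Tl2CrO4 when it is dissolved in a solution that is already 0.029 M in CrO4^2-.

s = 2.3 × 10^-6 M

Tl2CrO4(s) ⇌ 2 Tl^+(aq) + CrO4^2-(aq)
Ksp = [Tl^+]^2[CrO4^2-]
If s mol/L dissolves here, [Tl^+] = 2s, [CrO4^2-] = 0.029 + s ≈ 0.029 (common-ion effect: CrO4^2- is already 0.029 M).
Ksp ≈ (2s)^2 × 0.029
s = 2.3 x 10^-6 M
Check: s = 2.3 × 10^-6 ≪ 0.029, so the approximation is valid.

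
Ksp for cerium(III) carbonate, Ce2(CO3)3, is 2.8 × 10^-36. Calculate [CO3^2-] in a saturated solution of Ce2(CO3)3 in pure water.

Ce2(CO3)3(s) ⇌ 2 Ce^3+ + 3 CO3^2-
Ksp = [Ce^3+]^2[CO3^2-]^3
Let s = molar solubility. Then [Ce^3+] = 2s and [CO3^2-] = 3s.
So Ksp = (2s)^2 × (3s)^3 = 108s^5
Solving, s = (2.8 × 10^-36/108)^(1/5) = 3.04 x 10^-8 M
[CO3^2-] = 3s = 9.1 × 10^-8 M

[CO3^2-] = 9.1 x 10^-8 M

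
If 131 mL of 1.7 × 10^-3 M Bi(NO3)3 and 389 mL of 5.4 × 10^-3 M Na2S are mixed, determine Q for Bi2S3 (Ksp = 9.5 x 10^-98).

Q = 1.2 × 10^-14

Total volume = 131 + 389 = 520 mL.
[Bi^3+] = 1.7 x 10^-3 × (131/520) = 4.28 x 10^-4 M
[S^2-] = 5.4 × 10^-3 × (389/520) = 4.04 × 10^-3 M
Bi2S3(s) ⇌ 2 Bi^3+ + 3 S^2-, so Q = [Bi^3+]^2[S^2-]^3
Q = (4.28 x 10^-4)^2(4.04 × 10^-3)^3 = 1.2 x 10^-14
Q > Ksp, so Bi2S3 will precipitate.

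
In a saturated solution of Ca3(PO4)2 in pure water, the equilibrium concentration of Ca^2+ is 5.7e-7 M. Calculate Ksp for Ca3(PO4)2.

Ksp = 2.7e-32

Ca3(PO4)2(s) ⇌ 3 Ca^2+ + 2 PO4^3-
Stoichiometry gives [PO4^3-] = (2/3)[Ca^2+] = 3.80 x 10^-7 M.
Ksp = [Ca^2+]^3[PO4^3-]^2
Ksp = (5.7 × 10^-7)^3 × (3.80 × 10^-7)^2 = 2.7 × 10^-32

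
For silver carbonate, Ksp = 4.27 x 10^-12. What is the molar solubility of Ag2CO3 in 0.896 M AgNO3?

s = 5.32 × 10^-12 M

Ag2CO3(s) ⇌ 2 Ag^+(aq) + CO3^2-(aq)
Ksp = [Ag^+]^2[CO3^2-]
Let s = moles of Ag2CO3 that dissolve per litre. [Ag^+] = 0.896 + 2s ≈ 0.896, [CO3^2-] = s (Ksp is small, so little additional dissolves).
Ksp ≈ (0.896)^2 × s
s = 5.32 × 10^-12 M
Check: 2s = 1.1 × 10^-11 ≪ 0.896, so the approximation is valid.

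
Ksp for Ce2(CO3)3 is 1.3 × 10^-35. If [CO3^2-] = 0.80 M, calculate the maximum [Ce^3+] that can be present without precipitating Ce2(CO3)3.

Ce2(CO3)3(s) ⇌ 2 Ce^3+(aq) + 3 CO3^2-(aq)
Ksp = [Ce^3+]^2[CO3^2-]^3
Precipitation begins when Q = Ksp. With [CO3^2-] = 0.80 M:
1.3 × 10^-35 = (0.80)^3 × [Ce^3+]^2
[Ce^3+] = (1.3 × 10^-35 / 5.12 × 10^-1)^(1/2) = 5.0 × 10^-18 M

5.0 × 10^-18 M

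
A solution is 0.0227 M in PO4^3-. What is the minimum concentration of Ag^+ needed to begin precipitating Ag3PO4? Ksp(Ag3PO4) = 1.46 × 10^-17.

Ag3PO4(s) ⇌ 3 Ag^+ + PO4^3-
Ksp = [Ag^+]^3[PO4^3-]
Precipitation begins when Q = Ksp. With [PO4^3-] = 0.0227 M:
1.46 × 10^-17 = (0.0227) × [Ag^+]^3
[Ag^+] = (1.46 × 10^-17 / 2.27 x 10^-2)^(1/3) = 8.63 x 10^-6 M

8.63 × 10^-6 M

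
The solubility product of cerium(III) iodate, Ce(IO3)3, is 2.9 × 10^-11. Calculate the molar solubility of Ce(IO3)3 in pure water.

s = 1.0 × 10^-3 M

Ce(IO3)3(s) <=> Ce^3+(aq) + 3 IO3^-(aq)
Ksp = [Ce^3+][IO3^-]^3
If s mol/L of Ce(IO3)3 dissolves, [Ce^3+] = s and [IO3^-] = 3s.
Substituting: Ksp = s(3s)^3 = 27s^4
s^4 = 2.9 × 10^-11 / 27, so s = 1.0 x 10^-3 M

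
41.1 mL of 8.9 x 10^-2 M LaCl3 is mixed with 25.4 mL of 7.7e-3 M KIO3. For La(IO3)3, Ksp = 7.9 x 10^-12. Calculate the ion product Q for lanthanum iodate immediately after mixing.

Q = 1.4 x 10^-9

Total volume = 41.1 + 25.4 = 66.5 mL.
[La^3+] = 8.9 × 10^-2 × (41.1/66.5) = 5.50 x 10^-2 M
[IO3^-] = 7.7 × 10^-3 × (25.4/66.5) = 2.94 × 10^-3 M
La(IO3)3(s) <=> La^3+(aq) + 3 IO3^-(aq), so Q = [La^3+][IO3^-]^3
Q = (5.50 x 10^-2)(2.94 × 10^-3)^3 = 1.4 x 10^-9
Q > Ksp, so La(IO3)3 will precipitate.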